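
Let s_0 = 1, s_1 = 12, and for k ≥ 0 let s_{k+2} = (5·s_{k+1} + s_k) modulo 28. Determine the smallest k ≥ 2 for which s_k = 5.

We have s_0 = 1; s_1 = 12; s_2 = 5; s_3 = 9; s_4 = 22; s_5 = 7; s_6 = 1; s_7 = 12.
Since (s_6, s_7) = (s_0, s_1) = (1, 12) (two consecutive terms determine the rest), the sequence is periodic with period 6.
The value 5 first appears (with k ≥ 2) at s_2.

2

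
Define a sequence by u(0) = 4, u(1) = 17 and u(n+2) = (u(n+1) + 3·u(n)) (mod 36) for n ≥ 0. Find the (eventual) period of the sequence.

6

Computing terms: u(0) = 4, u(1) = 17, u(2) = 29, u(3) = 8, u(4) = 23, u(5) = 11, u(6) = 8, u(7) = 5, u(8) = 29, u(9) = 8.
Since (u(8), u(9)) = (u(2), u(3)) = (29, 8) (two consecutive terms determine the rest), the sequence is eventually periodic: after a pre-period of length 2 it cycles with period 6.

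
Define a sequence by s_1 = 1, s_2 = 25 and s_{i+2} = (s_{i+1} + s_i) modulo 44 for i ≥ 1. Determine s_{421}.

s_1 = 1, s_2 = 25, s_3 = 26, s_4 = 7, s_5 = 33, s_6 = 40, s_7 = 29, s_8 = 25, s_9 = 10, s_{10} = 35, s_{11} = 1, s_{12} = 36, s_{13} = 37, s_{14} = 29, s_{15} = 22, s_{16} = 7, s_{17} = 29, s_{18} = 36, s_{19} = 21, s_{20} = 13, s_{21} = 34, s_{22} = 3, s_{23} = 37, s_{24} = 40, s_{25} = 33, s_{26} = 29, s_{27} = 18, s_{28} = 3, s_{29} = 21, s_{30} = 24, s_{31} = 1, s_{32} = 25.
Since (s_{31}, s_{32}) = (s_1, s_2) = (1, 25) (two consecutive terms determine the rest), the sequence is periodic with period 30.
(421 - 1) mod 30 = 0, so s_{421} = s_1 = 1.

1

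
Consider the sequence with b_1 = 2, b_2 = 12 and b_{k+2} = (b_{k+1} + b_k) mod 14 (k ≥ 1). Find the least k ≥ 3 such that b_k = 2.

10

Computing terms: b_1 = 2, b_2 = 12, b_3 = 0, b_4 = 12, b_5 = 12, b_6 = 10, b_7 = 8, b_8 = 4, b_9 = 12, b_{10} = 2, b_{11} = 0, b_{12} = 2, b_{13} = 2, b_{14} = 4, b_{15} = 6, b_{16} = 10, b_{17} = 2, b_{18} = 12.
Since (b_{17}, b_{18}) = (b_1, b_2) = (2, 12) (two consecutive terms determine the rest), the sequence is periodic with period 16.
The value 2 first appears (with k ≥ 3) at b_{10}.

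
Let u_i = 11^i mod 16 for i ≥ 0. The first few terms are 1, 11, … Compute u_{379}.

Listing terms: u_0 = 1, u_1 = 11, u_2 = 9, u_3 = 3, u_4 = 1.
The sequence repeats with period 4.
So u_{379} = u_{0 + ((379-0) mod 4)} = u_3 = 3.

3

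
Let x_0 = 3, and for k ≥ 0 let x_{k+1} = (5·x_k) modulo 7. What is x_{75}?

4

Listing terms: x_0 = 3, x_1 = 1, x_2 = 5, x_3 = 4, x_4 = 6, x_5 = 2, x_6 = 3.
Since x_6 = x_0 = 3, the sequence is periodic with period 6.
So x_{75} = x_{0 + ((75-0) mod 6)} = x_3 = 4.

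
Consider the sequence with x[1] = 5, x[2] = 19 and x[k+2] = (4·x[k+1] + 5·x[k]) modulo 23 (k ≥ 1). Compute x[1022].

20

x[1] = 5, x[2] = 19, x[3] = 9, x[4] = 16, x[5] = 17, x[6] = 10, x[7] = 10, x[8] = 21, x[9] = 19, x[10] = 20, x[11] = 14, x[12] = 18, x[13] = 4, x[14] = 14, x[15] = 7, x[16] = 6, x[17] = 13, x[18] = 13, x[19] = 2, x[20] = 4, x[21] = 3, x[22] = 9, x[23] = 5, x[24] = 19.
Since (x[23], x[24]) = (x[1], x[2]) = (5, 19) (two consecutive terms determine the rest), the sequence is periodic with period 22.
So x[1022] = x[1 + ((1022-1) mod 22)] = x[10] = 20.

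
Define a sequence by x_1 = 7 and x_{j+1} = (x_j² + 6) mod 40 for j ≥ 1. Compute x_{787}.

Listing terms: x_1 = 7, x_2 = 15, x_3 = 31, x_4 = 7.
Since x_4 = x_1 = 7, the sequence is periodic with period 3.
(787 - 1) mod 3 = 0, so x_{787} = x_1 = 7.

7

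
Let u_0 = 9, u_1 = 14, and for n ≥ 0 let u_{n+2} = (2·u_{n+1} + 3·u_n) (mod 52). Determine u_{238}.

u_0 = 9; u_1 = 14; u_2 = 3; u_3 = 48; u_4 = 1; u_5 = 42; u_6 = 35; u_7 = 40; u_8 = 29; u_9 = 22; u_{10} = 27; u_{11} = 16; u_{12} = 9; u_{13} = 14.
Since (u_{12}, u_{13}) = (u_0, u_1) = (9, 14) (two consecutive terms determine the rest), the sequence is periodic with period 12.
(238 - 0) mod 12 = 10, so u_{238} = u_{10} = 27.

27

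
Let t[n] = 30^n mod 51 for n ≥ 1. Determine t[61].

We have t[1] = 30, t[2] = 33, t[3] = 21, t[4] = 18, t[5] = 30.
The sequence repeats with period 4.
(61 - 1) mod 4 = 0, so t[61] = t[1] = 30.

30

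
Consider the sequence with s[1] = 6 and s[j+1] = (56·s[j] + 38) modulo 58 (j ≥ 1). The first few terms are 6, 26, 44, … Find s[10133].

Computing terms: s[1] = 6,  s[2] = 26,  s[3] = 44,  s[4] = 8,  s[5] = 22,  s[6] = 52,  s[7] = 50,  s[8] = 54,  s[9] = 46,  s[10] = 4,  s[11] = 30,  s[12] = 36,  s[13] = 24,  s[14] = 48,  s[15] = 0,  s[16] = 38,  s[17] = 20,  s[18] = 56,  s[19] = 42,  s[20] = 12,  s[21] = 14,  s[22] = 10,  s[23] = 18,  s[24] = 2,  s[25] = 34,  s[26] = 28,  s[27] = 40,  s[28] = 16,  s[29] = 6.
The sequence repeats with period 28.
So s[10133] = s[1 + ((10133-1) mod 28)] = s[25] = 34.

34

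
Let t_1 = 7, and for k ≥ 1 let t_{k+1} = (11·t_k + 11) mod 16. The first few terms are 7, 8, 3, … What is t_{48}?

4

t_1 = 7; t_2 = 8; t_3 = 3; t_4 = 12; t_5 = 15; t_6 = 0; t_7 = 11; t_8 = 4; t_9 = 7.
The sequence repeats with period 8.
(48 - 1) mod 8 = 7, so t_{48} = t_8 = 4.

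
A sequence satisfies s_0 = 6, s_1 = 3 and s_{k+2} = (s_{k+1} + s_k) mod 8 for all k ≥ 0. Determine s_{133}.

3

Computing terms: s_0 = 6, s_1 = 3, s_2 = 1, s_3 = 4, s_4 = 5, s_5 = 1, s_6 = 6, s_7 = 7, s_8 = 5, s_9 = 4, s_{10} = 1, s_{11} = 5, s_{12} = 6, s_{13} = 3.
Since (s_{12}, s_{13}) = (s_0, s_1) = (6, 3) (two consecutive terms determine the rest), the sequence is periodic with period 12.
(133 - 0) mod 12 = 1, so s_{133} = s_1 = 3.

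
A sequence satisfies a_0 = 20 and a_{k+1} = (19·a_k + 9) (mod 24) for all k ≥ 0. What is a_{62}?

8

Listing terms: a_0 = 20,  a_1 = 5,  a_2 = 8,  a_3 = 17,  a_4 = 20.
Since a_4 = a_0 = 20, the sequence is periodic with period 4.
(62 - 0) mod 4 = 2, so a_{62} = a_2 = 8.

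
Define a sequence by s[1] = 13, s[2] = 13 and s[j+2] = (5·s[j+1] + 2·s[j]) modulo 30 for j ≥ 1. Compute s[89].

13

Listing terms: s[1] = 13; s[2] = 13; s[3] = 1; s[4] = 1; s[5] = 7; s[6] = 7; s[7] = 19; s[8] = 19; s[9] = 13; s[10] = 13.
Since (s[9], s[10]) = (s[1], s[2]) = (13, 13) (two consecutive terms determine the rest), the sequence is periodic with period 8.
So s[89] = s[1 + ((89-1) mod 8)] = s[1] = 13.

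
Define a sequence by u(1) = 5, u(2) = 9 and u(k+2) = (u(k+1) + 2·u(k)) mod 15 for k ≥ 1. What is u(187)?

Listing terms: u(1) = 5, u(2) = 9, u(3) = 4, u(4) = 7, u(5) = 0, u(6) = 14, u(7) = 14, u(8) = 12, u(9) = 10, u(10) = 4, u(11) = 9, u(12) = 2, u(13) = 5, u(14) = 9.
The sequence repeats with period 12.
(187 - 1) mod 12 = 6, so u(187) = u(7) = 14.

14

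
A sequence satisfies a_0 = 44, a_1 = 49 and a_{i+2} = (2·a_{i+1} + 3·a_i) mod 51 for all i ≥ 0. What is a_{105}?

37

Computing terms: a_0 = 44; a_1 = 49; a_2 = 26; a_3 = 46; a_4 = 17; a_5 = 19; a_6 = 38; a_7 = 31; a_8 = 23; a_9 = 37; a_{10} = 41; a_{11} = 40; a_{12} = 50; a_{13} = 16; a_{14} = 29; a_{15} = 4; a_{16} = 44; a_{17} = 49.
The sequence repeats with period 16.
So a_{105} = a_{0 + ((105-0) mod 16)} = a_9 = 37.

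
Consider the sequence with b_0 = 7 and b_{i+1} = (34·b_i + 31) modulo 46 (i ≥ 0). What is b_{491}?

Computing terms: b_0 = 7, b_1 = 39, b_2 = 23, b_3 = 31, b_4 = 27, b_5 = 29, b_6 = 5, b_7 = 17, b_8 = 11, b_9 = 37, b_{10} = 1, b_{11} = 19, b_{12} = 33, b_{13} = 3, b_{14} = 41, b_{15} = 45, b_{16} = 43, b_{17} = 21, b_{18} = 9, b_{19} = 15, b_{20} = 35, b_{21} = 25, b_{22} = 7.
Since b_{22} = b_0 = 7, the sequence is periodic with period 22.
(491 - 0) mod 22 = 7, so b_{491} = b_7 = 17.

17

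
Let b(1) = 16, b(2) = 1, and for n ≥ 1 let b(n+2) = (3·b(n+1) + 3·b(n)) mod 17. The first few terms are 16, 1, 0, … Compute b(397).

b(1) = 16,  b(2) = 1,  b(3) = 0,  b(4) = 3,  b(5) = 9,  b(6) = 2,  b(7) = 16,  b(8) = 3,  b(9) = 6,  b(10) = 10,  b(11) = 14,  b(12) = 4,  b(13) = 3,  b(14) = 4,  b(15) = 4,  b(16) = 7,  b(17) = 16,  b(18) = 1.
Since (b(17), b(18)) = (b(1), b(2)) = (16, 1) (two consecutive terms determine the rest), the sequence is periodic with period 16.
So b(397) = b(1 + ((397-1) mod 16)) = b(13) = 3.

3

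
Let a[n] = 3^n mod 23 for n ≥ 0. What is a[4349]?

a[0] = 1, a[1] = 3, a[2] = 9, a[3] = 4, a[4] = 12, a[5] = 13, a[6] = 16, a[7] = 2, a[8] = 6, a[9] = 18, a[10] = 8, a[11] = 1.
Since a[11] = a[0] = 1, the sequence is periodic with period 11.
So a[4349] = a[0 + ((4349-0) mod 11)] = a[4] = 12.

12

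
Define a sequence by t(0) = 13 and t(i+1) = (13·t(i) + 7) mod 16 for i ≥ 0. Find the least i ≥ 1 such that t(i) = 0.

Listing terms: t(0) = 13, t(1) = 0, t(2) = 7, t(3) = 2, t(4) = 1, t(5) = 4, t(6) = 11, t(7) = 6, t(8) = 5, t(9) = 8, t(10) = 15, t(11) = 10, t(12) = 9, t(13) = 12, t(14) = 3, t(15) = 14, t(16) = 13.
The sequence repeats with period 16.
The value 0 first appears (with i ≥ 1) at t(1).

1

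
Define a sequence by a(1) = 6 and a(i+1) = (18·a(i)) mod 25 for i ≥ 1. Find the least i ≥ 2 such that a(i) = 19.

3

Computing terms: a(1) = 6, a(2) = 8, a(3) = 19, a(4) = 17, a(5) = 6.
The sequence repeats with period 4.
The value 19 first appears (with i ≥ 2) at a(3).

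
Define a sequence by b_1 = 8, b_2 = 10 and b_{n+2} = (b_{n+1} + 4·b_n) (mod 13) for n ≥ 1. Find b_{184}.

4

We have b_1 = 8,  b_2 = 10,  b_3 = 3,  b_4 = 4,  b_5 = 3,  b_6 = 6,  b_7 = 5,  b_8 = 3,  b_9 = 10,  b_{10} = 9,  b_{11} = 10,  b_{12} = 7,  b_{13} = 8,  b_{14} = 10.
Since (b_{13}, b_{14}) = (b_1, b_2) = (8, 10) (two consecutive terms determine the rest), the sequence is periodic with period 12.
(184 - 1) mod 12 = 3, so b_{184} = b_4 = 4.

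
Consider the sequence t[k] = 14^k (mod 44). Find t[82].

20

We have t[1] = 14,  t[2] = 20,  t[3] = 16,  t[4] = 4,  t[5] = 12,  t[6] = 36,  t[7] = 20.
Since t[7] = t[2] = 20, the sequence is eventually periodic: after a pre-period of length 1 it cycles with period 5.
For k ≥ 2, t[k] depends only on (k - 2) mod 5. (82 - 2) mod 5 = 0, so t[82] = t[2] = 20.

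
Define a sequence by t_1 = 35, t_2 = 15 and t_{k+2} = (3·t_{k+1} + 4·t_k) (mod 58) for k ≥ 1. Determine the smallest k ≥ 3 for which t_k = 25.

Listing terms: t_1 = 35, t_2 = 15, t_3 = 11, t_4 = 35, t_5 = 33, t_6 = 7, t_7 = 37, t_8 = 23, t_9 = 43, t_{10} = 47, t_{11} = 23, t_{12} = 25, t_{13} = 51, t_{14} = 21, t_{15} = 35, t_{16} = 15.
Since (t_{15}, t_{16}) = (t_1, t_2) = (35, 15) (two consecutive terms determine the rest), the sequence is periodic with period 14.
The value 25 first appears (with k ≥ 3) at t_{12}.

12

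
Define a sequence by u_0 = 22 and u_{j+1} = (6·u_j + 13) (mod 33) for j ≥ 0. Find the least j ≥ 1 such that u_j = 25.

2

u_0 = 22,  u_1 = 13,  u_2 = 25,  u_3 = 31,  u_4 = 1,  u_5 = 19,  u_6 = 28,  u_7 = 16,  u_8 = 10,  u_9 = 7,  u_{10} = 22.
Since u_{10} = u_0 = 22, the sequence is periodic with period 10.
The value 25 first appears (with j ≥ 1) at u_2.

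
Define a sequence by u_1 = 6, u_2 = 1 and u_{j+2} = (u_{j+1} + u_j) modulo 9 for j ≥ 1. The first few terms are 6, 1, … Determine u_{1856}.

Computing terms: u_1 = 6,  u_2 = 1,  u_3 = 7,  u_4 = 8,  u_5 = 6,  u_6 = 5,  u_7 = 2,  u_8 = 7,  u_9 = 0,  u_{10} = 7,  u_{11} = 7,  u_{12} = 5,  u_{13} = 3,  u_{14} = 8,  u_{15} = 2,  u_{16} = 1,  u_{17} = 3,  u_{18} = 4,  u_{19} = 7,  u_{20} = 2,  u_{21} = 0,  u_{22} = 2,  u_{23} = 2,  u_{24} = 4,  u_{25} = 6,  u_{26} = 1.
The sequence repeats with period 24.
So u_{1856} = u_{1 + ((1856-1) mod 24)} = u_8 = 7.

7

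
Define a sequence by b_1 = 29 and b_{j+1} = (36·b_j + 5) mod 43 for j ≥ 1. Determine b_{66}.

Computing terms: b_1 = 29, b_2 = 17, b_3 = 15, b_4 = 29.
Since b_4 = b_1 = 29, the sequence is periodic with period 3.
So b_{66} = b_{1 + ((66-1) mod 3)} = b_3 = 15.

15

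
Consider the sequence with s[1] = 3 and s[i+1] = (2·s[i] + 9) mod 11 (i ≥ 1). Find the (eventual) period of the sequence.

Computing terms: s[1] = 3,  s[2] = 4,  s[3] = 6,  s[4] = 10,  s[5] = 7,  s[6] = 1,  s[7] = 0,  s[8] = 9,  s[9] = 5,  s[10] = 8,  s[11] = 3.
The sequence repeats with period 10.

10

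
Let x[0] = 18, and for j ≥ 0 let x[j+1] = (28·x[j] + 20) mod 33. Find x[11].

x[0] = 18,  x[1] = 29,  x[2] = 7,  x[3] = 18.
The sequence repeats with period 3.
So x[11] = x[0 + ((11-0) mod 3)] = x[2] = 7.

7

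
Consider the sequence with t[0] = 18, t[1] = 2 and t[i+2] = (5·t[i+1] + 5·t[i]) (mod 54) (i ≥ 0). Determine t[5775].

12

We have t[0] = 18, t[1] = 2, t[2] = 46, t[3] = 24, t[4] = 26, t[5] = 34, t[6] = 30, t[7] = 50, t[8] = 22, t[9] = 36, t[10] = 20, t[11] = 10, t[12] = 42, t[13] = 44, t[14] = 52, t[15] = 48, t[16] = 14, t[17] = 40, t[18] = 0, t[19] = 38, t[20] = 28, t[21] = 6, t[22] = 8, t[23] = 16, t[24] = 12, t[25] = 32, t[26] = 4, t[27] = 18, t[28] = 2.
The sequence repeats with period 27.
(5775 - 0) mod 27 = 24, so t[5775] = t[24] = 12.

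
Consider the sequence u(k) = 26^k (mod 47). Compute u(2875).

Listing terms: u(0) = 1, u(1) = 26, u(2) = 18, u(3) = 45, u(4) = 42, u(5) = 11, u(6) = 4, u(7) = 10, u(8) = 25, u(9) = 39, u(10) = 27, u(11) = 44, u(12) = 16, u(13) = 40, u(14) = 6, u(15) = 15, u(16) = 14, u(17) = 35, u(18) = 17, u(19) = 19, u(20) = 24, u(21) = 13, u(22) = 9, u(23) = 46, u(24) = 21, u(25) = 29, u(26) = 2, u(27) = 5, u(28) = 36, u(29) = 43, u(30) = 37, u(31) = 22, u(32) = 8, u(33) = 20, u(34) = 3, u(35) = 31, u(36) = 7, u(37) = 41, u(38) = 32, u(39) = 33, u(40) = 12, u(41) = 30, u(42) = 28, u(43) = 23, u(44) = 34, u(45) = 38, u(46) = 1.
Since u(46) = u(0) = 1, the sequence is periodic with period 46.
(2875 - 0) mod 46 = 23, so u(2875) = u(23) = 46.

46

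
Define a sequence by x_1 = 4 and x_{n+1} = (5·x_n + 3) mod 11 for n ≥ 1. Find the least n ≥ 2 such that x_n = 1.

x_1 = 4,  x_2 = 1,  x_3 = 8,  x_4 = 10,  x_5 = 9,  x_6 = 4.
Since x_6 = x_1 = 4, the sequence is periodic with period 5.
The value 1 first appears (with n ≥ 2) at x_2.

2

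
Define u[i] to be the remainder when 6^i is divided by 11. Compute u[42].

Listing terms: u[1] = 6,  u[2] = 3,  u[3] = 7,  u[4] = 9,  u[5] = 10,  u[6] = 5,  u[7] = 8,  u[8] = 4,  u[9] = 2,  u[10] = 1,  u[11] = 6.
The sequence repeats with period 10.
(42 - 1) mod 10 = 1, so u[42] = u[2] = 3.

3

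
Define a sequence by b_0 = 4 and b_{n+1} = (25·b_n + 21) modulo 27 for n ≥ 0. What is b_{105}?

4

Computing terms: b_0 = 4,  b_1 = 13,  b_2 = 22,  b_3 = 4.
The sequence repeats with period 3.
(105 - 0) mod 3 = 0, so b_{105} = b_0 = 4.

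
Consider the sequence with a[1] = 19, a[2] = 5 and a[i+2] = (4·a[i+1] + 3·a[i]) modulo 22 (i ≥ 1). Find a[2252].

5

We have a[1] = 19, a[2] = 5, a[3] = 11, a[4] = 15, a[5] = 5, a[6] = 21, a[7] = 11, a[8] = 19, a[9] = 21, a[10] = 9, a[11] = 11, a[12] = 5, a[13] = 9, a[14] = 7, a[15] = 11, a[16] = 21, a[17] = 7, a[18] = 3, a[19] = 11, a[20] = 9, a[21] = 3, a[22] = 17, a[23] = 11, a[24] = 7, a[25] = 17, a[26] = 1, a[27] = 11, a[28] = 3, a[29] = 1, a[30] = 13, a[31] = 11, a[32] = 17, a[33] = 13, a[34] = 15, a[35] = 11, a[36] = 1, a[37] = 15, a[38] = 19, a[39] = 11, a[40] = 13, a[41] = 19, a[42] = 5.
Since (a[41], a[42]) = (a[1], a[2]) = (19, 5) (two consecutive terms determine the rest), the sequence is periodic with period 40.
So a[2252] = a[1 + ((2252-1) mod 40)] = a[12] = 5.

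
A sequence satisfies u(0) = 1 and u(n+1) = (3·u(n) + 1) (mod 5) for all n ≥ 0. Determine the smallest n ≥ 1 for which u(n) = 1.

4

Computing terms: u(0) = 1,  u(1) = 4,  u(2) = 3,  u(3) = 0,  u(4) = 1.
The sequence repeats with period 4.
The value 1 next appears (with n ≥ 1) at u(4).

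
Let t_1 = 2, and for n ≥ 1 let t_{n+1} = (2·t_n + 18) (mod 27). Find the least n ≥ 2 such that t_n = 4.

8

We have t_1 = 2, t_2 = 22, t_3 = 8, t_4 = 7, t_5 = 5, t_6 = 1, t_7 = 20, t_8 = 4, t_9 = 26, t_{10} = 16, t_{11} = 23, t_{12} = 10, t_{13} = 11, t_{14} = 13, t_{15} = 17, t_{16} = 25, t_{17} = 14, t_{18} = 19, t_{19} = 2.
The sequence repeats with period 18.
The value 4 first appears (with n ≥ 2) at t_8.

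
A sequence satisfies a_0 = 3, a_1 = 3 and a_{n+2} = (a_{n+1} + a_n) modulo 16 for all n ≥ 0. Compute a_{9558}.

We have a_0 = 3,  a_1 = 3,  a_2 = 6,  a_3 = 9,  a_4 = 15,  a_5 = 8,  a_6 = 7,  a_7 = 15,  a_8 = 6,  a_9 = 5,  a_{10} = 11,  a_{11} = 0,  a_{12} = 11,  a_{13} = 11,  a_{14} = 6,  a_{15} = 1,  a_{16} = 7,  a_{17} = 8,  a_{18} = 15,  a_{19} = 7,  a_{20} = 6,  a_{21} = 13,  a_{22} = 3,  a_{23} = 0,  a_{24} = 3,  a_{25} = 3.
The sequence repeats with period 24.
(9558 - 0) mod 24 = 6, so a_{9558} = a_6 = 7.

7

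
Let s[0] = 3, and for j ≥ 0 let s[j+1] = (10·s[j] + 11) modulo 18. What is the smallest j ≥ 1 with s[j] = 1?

8

We have s[0] = 3, s[1] = 5, s[2] = 7, s[3] = 9, s[4] = 11, s[5] = 13, s[6] = 15, s[7] = 17, s[8] = 1, s[9] = 3.
The sequence repeats with period 9.
The value 1 first appears (with j ≥ 1) at s[8].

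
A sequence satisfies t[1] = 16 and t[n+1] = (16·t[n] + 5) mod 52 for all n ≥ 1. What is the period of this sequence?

3

t[1] = 16; t[2] = 1; t[3] = 21; t[4] = 29; t[5] = 1.
Since t[5] = t[2] = 1, the sequence is eventually periodic: after a pre-period of length 1 it cycles with period 3.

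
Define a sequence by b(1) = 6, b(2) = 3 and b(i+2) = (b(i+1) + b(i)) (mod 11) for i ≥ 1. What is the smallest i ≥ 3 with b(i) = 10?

5

Listing terms: b(1) = 6; b(2) = 3; b(3) = 9; b(4) = 1; b(5) = 10; b(6) = 0; b(7) = 10; b(8) = 10; b(9) = 9; b(10) = 8; b(11) = 6; b(12) = 3.
The sequence repeats with period 10.
The value 10 first appears (with i ≥ 3) at b(5).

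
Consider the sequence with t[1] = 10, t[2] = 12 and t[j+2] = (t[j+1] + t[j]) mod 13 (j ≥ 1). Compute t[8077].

5

Computing terms: t[1] = 10; t[2] = 12; t[3] = 9; t[4] = 8; t[5] = 4; t[6] = 12; t[7] = 3; t[8] = 2; t[9] = 5; t[10] = 7; t[11] = 12; t[12] = 6; t[13] = 5; t[14] = 11; t[15] = 3; t[16] = 1; t[17] = 4; t[18] = 5; t[19] = 9; t[20] = 1; t[21] = 10; t[22] = 11; t[23] = 8; t[24] = 6; t[25] = 1; t[26] = 7; t[27] = 8; t[28] = 2; t[29] = 10; t[30] = 12.
The sequence repeats with period 28.
So t[8077] = t[1 + ((8077-1) mod 28)] = t[13] = 5.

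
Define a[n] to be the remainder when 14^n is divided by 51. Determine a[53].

29

We have a[1] = 14; a[2] = 43; a[3] = 41; a[4] = 13; a[5] = 29; a[6] = 49; a[7] = 23; a[8] = 16; a[9] = 20; a[10] = 25; a[11] = 44; a[12] = 4; a[13] = 5; a[14] = 19; a[15] = 11; a[16] = 1; a[17] = 14.
Since a[17] = a[1] = 14, the sequence is periodic with period 16.
So a[53] = a[1 + ((53-1) mod 16)] = a[5] = 29.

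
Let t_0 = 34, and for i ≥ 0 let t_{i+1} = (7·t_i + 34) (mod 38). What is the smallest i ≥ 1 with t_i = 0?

Listing terms: t_0 = 34,  t_1 = 6,  t_2 = 0,  t_3 = 34.
Since t_3 = t_0 = 34, the sequence is periodic with period 3.
The value 0 first appears (with i ≥ 1) at t_2.

2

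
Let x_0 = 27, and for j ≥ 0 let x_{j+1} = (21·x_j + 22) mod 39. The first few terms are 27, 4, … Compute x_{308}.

1

x_0 = 27,  x_1 = 4,  x_2 = 28,  x_3 = 25,  x_4 = 1,  x_5 = 4.
Since x_5 = x_1 = 4, the sequence is eventually periodic: after a pre-period of length 1 it cycles with period 4.
For j ≥ 1, x_j depends only on (j - 1) mod 4. (308 - 1) mod 4 = 3, so x_{308} = x_4 = 1.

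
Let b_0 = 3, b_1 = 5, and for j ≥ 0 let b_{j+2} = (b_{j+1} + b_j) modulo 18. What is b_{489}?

17

b_0 = 3; b_1 = 5; b_2 = 8; b_3 = 13; b_4 = 3; b_5 = 16; b_6 = 1; b_7 = 17; b_8 = 0; b_9 = 17; b_{10} = 17; b_{11} = 16; b_{12} = 15; b_{13} = 13; b_{14} = 10; b_{15} = 5; b_{16} = 15; b_{17} = 2; b_{18} = 17; b_{19} = 1; b_{20} = 0; b_{21} = 1; b_{22} = 1; b_{23} = 2; b_{24} = 3; b_{25} = 5.
The sequence repeats with period 24.
(489 - 0) mod 24 = 9, so b_{489} = b_9 = 17.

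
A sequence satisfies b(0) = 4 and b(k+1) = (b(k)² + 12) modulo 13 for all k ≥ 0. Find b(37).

Listing terms: b(0) = 4, b(1) = 2, b(2) = 3, b(3) = 8, b(4) = 11, b(5) = 3.
Since b(5) = b(2) = 3, the sequence is eventually periodic: after a pre-period of length 2 it cycles with period 3.
For k ≥ 2, b(k) depends only on (k - 2) mod 3. (37 - 2) mod 3 = 2, so b(37) = b(4) = 11.

11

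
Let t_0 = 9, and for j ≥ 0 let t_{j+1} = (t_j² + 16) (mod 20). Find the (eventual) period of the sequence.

3

Computing terms: t_0 = 9; t_1 = 17; t_2 = 5; t_3 = 1; t_4 = 17.
Since t_4 = t_1 = 17, the sequence is eventually periodic: after a pre-period of length 1 it cycles with period 3.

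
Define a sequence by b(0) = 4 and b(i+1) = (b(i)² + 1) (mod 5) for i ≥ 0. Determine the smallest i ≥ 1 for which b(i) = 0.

2

b(0) = 4; b(1) = 2; b(2) = 0; b(3) = 1; b(4) = 2.
Since b(4) = b(1) = 2, the sequence is eventually periodic: after a pre-period of length 1 it cycles with period 3.
The value 0 first appears (with i ≥ 1) at b(2).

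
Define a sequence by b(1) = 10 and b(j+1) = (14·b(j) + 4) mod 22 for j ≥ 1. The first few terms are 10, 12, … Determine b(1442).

12

We have b(1) = 10, b(2) = 12, b(3) = 18, b(4) = 14, b(5) = 2, b(6) = 10.
The sequence repeats with period 5.
(1442 - 1) mod 5 = 1, so b(1442) = b(2) = 12.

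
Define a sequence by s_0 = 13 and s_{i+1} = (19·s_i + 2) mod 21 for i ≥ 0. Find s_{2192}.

s_0 = 13; s_1 = 18; s_2 = 8; s_3 = 7; s_4 = 9; s_5 = 5; s_6 = 13.
Since s_6 = s_0 = 13, the sequence is periodic with period 6.
(2192 - 0) mod 6 = 2, so s_{2192} = s_2 = 8.

8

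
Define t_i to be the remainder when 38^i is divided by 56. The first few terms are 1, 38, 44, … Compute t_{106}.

t_0 = 1,  t_1 = 38,  t_2 = 44,  t_3 = 48,  t_4 = 32,  t_5 = 40,  t_6 = 8,  t_7 = 24,  t_8 = 16,  t_9 = 48.
Since t_9 = t_3 = 48, the sequence is eventually periodic: after a pre-period of length 3 it cycles with period 6.
For i ≥ 3, t_i depends only on (i - 3) mod 6. (106 - 3) mod 6 = 1, so t_{106} = t_4 = 32.

32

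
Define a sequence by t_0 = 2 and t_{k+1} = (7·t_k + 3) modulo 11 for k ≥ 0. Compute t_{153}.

We have t_0 = 2, t_1 = 6, t_2 = 1, t_3 = 10, t_4 = 7, t_5 = 8, t_6 = 4, t_7 = 9, t_8 = 0, t_9 = 3, t_{10} = 2.
The sequence repeats with period 10.
So t_{153} = t_{0 + ((153-0) mod 10)} = t_3 = 10.

10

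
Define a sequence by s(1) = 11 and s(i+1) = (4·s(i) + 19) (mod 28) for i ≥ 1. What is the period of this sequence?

3

Listing terms: s(1) = 11; s(2) = 7; s(3) = 19; s(4) = 11.
Since s(4) = s(1) = 11, the sequence is periodic with period 3.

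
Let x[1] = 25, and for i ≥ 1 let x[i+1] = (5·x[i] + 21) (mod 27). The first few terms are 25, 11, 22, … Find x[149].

x[1] = 25, x[2] = 11, x[3] = 22, x[4] = 23, x[5] = 1, x[6] = 26, x[7] = 16, x[8] = 20, x[9] = 13, x[10] = 5, x[11] = 19, x[12] = 8, x[13] = 7, x[14] = 2, x[15] = 4, x[16] = 14, x[17] = 10, x[18] = 17, x[19] = 25.
Since x[19] = x[1] = 25, the sequence is periodic with period 18.
(149 - 1) mod 18 = 4, so x[149] = x[5] = 1.

1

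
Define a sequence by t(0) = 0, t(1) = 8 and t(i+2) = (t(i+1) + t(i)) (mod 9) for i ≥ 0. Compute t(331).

4

We have t(0) = 0, t(1) = 8, t(2) = 8, t(3) = 7, t(4) = 6, t(5) = 4, t(6) = 1, t(7) = 5, t(8) = 6, t(9) = 2, t(10) = 8, t(11) = 1, t(12) = 0, t(13) = 1, t(14) = 1, t(15) = 2, t(16) = 3, t(17) = 5, t(18) = 8, t(19) = 4, t(20) = 3, t(21) = 7, t(22) = 1, t(23) = 8, t(24) = 0, t(25) = 8.
The sequence repeats with period 24.
So t(331) = t(0 + ((331-0) mod 24)) = t(19) = 4.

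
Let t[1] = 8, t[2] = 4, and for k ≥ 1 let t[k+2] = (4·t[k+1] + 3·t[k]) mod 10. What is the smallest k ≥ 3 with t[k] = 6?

We have t[1] = 8; t[2] = 4; t[3] = 0; t[4] = 2; t[5] = 8; t[6] = 8; t[7] = 6; t[8] = 8; t[9] = 0; t[10] = 4; t[11] = 6; t[12] = 6; t[13] = 2; t[14] = 6; t[15] = 0; t[16] = 8; t[17] = 2; t[18] = 2; t[19] = 4; t[20] = 2; t[21] = 0; t[22] = 6; t[23] = 4; t[24] = 4; t[25] = 8; t[26] = 4.
The sequence repeats with period 24.
The value 6 first appears (with k ≥ 3) at t[7].

7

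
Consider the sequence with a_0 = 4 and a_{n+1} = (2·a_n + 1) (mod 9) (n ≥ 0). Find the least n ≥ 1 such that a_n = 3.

3

Listing terms: a_0 = 4; a_1 = 0; a_2 = 1; a_3 = 3; a_4 = 7; a_5 = 6; a_6 = 4.
Since a_6 = a_0 = 4, the sequence is periodic with period 6.
The value 3 first appears (with n ≥ 1) at a_3.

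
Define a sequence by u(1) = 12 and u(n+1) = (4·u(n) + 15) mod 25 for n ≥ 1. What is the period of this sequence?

Computing terms: u(1) = 12; u(2) = 13; u(3) = 17; u(4) = 8; u(5) = 22; u(6) = 3; u(7) = 2; u(8) = 23; u(9) = 7; u(10) = 18; u(11) = 12.
Since u(11) = u(1) = 12, the sequence is periodic with period 10.

10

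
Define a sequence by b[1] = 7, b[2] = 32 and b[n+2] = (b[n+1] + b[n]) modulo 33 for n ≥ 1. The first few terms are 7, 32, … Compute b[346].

Computing terms: b[1] = 7,  b[2] = 32,  b[3] = 6,  b[4] = 5,  b[5] = 11,  b[6] = 16,  b[7] = 27,  b[8] = 10,  b[9] = 4,  b[10] = 14,  b[11] = 18,  b[12] = 32,  b[13] = 17,  b[14] = 16,  b[15] = 0,  b[16] = 16,  b[17] = 16,  b[18] = 32,  b[19] = 15,  b[20] = 14,  b[21] = 29,  b[22] = 10,  b[23] = 6,  b[24] = 16,  b[25] = 22,  b[26] = 5,  b[27] = 27,  b[28] = 32,  b[29] = 26,  b[30] = 25,  b[31] = 18,  b[32] = 10,  b[33] = 28,  b[34] = 5,  b[35] = 0,  b[36] = 5,  b[37] = 5,  b[38] = 10,  b[39] = 15,  b[40] = 25,  b[41] = 7,  b[42] = 32.
The sequence repeats with period 40.
So b[346] = b[1 + ((346-1) mod 40)] = b[26] = 5.

5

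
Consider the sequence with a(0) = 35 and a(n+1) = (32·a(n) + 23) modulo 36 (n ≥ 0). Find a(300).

Computing terms: a(0) = 35, a(1) = 27, a(2) = 23, a(3) = 3, a(4) = 11, a(5) = 15, a(6) = 35.
Since a(6) = a(0) = 35, the sequence is periodic with period 6.
(300 - 0) mod 6 = 0, so a(300) = a(0) = 35.

35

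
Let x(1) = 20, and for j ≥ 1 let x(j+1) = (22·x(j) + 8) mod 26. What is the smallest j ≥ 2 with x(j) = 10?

3

x(1) = 20,  x(2) = 6,  x(3) = 10,  x(4) = 20.
Since x(4) = x(1) = 20, the sequence is periodic with period 3.
The value 10 first appears (with j ≥ 2) at x(3).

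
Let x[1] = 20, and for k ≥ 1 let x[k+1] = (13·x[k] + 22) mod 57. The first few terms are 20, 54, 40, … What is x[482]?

x[1] = 20, x[2] = 54, x[3] = 40, x[4] = 29, x[5] = 0, x[6] = 22, x[7] = 23, x[8] = 36, x[9] = 34, x[10] = 8, x[11] = 12, x[12] = 7, x[13] = 56, x[14] = 9, x[15] = 25, x[16] = 5, x[17] = 30, x[18] = 13, x[19] = 20.
Since x[19] = x[1] = 20, the sequence is periodic with period 18.
So x[482] = x[1 + ((482-1) mod 18)] = x[14] = 9.

9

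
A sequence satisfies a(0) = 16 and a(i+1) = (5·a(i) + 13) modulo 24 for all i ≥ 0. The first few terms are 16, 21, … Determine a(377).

21

Computing terms: a(0) = 16; a(1) = 21; a(2) = 22; a(3) = 3; a(4) = 4; a(5) = 9; a(6) = 10; a(7) = 15; a(8) = 16.
The sequence repeats with period 8.
(377 - 0) mod 8 = 1, so a(377) = a(1) = 21.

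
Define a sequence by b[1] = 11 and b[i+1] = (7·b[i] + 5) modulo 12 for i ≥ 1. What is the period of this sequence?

b[1] = 11, b[2] = 10, b[3] = 3, b[4] = 2, b[5] = 7, b[6] = 6, b[7] = 11.
The sequence repeats with period 6.

6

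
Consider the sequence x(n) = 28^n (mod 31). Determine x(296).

Computing terms: x(1) = 28; x(2) = 9; x(3) = 4; x(4) = 19; x(5) = 5; x(6) = 16; x(7) = 14; x(8) = 20; x(9) = 2; x(10) = 25; x(11) = 18; x(12) = 8; x(13) = 7; x(14) = 10; x(15) = 1; x(16) = 28.
Since x(16) = x(1) = 28, the sequence is periodic with period 15.
(296 - 1) mod 15 = 10, so x(296) = x(11) = 18.

18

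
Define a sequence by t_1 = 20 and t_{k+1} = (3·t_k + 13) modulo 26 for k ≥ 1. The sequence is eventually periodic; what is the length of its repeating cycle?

We have t_1 = 20,  t_2 = 21,  t_3 = 24,  t_4 = 7,  t_5 = 8,  t_6 = 11,  t_7 = 20.
The sequence repeats with period 6.

6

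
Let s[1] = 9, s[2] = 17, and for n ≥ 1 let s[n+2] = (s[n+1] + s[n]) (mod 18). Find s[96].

s[1] = 9; s[2] = 17; s[3] = 8; s[4] = 7; s[5] = 15; s[6] = 4; s[7] = 1; s[8] = 5; s[9] = 6; s[10] = 11; s[11] = 17; s[12] = 10; s[13] = 9; s[14] = 1; s[15] = 10; s[16] = 11; s[17] = 3; s[18] = 14; s[19] = 17; s[20] = 13; s[21] = 12; s[22] = 7; s[23] = 1; s[24] = 8; s[25] = 9; s[26] = 17.
The sequence repeats with period 24.
So s[96] = s[1 + ((96-1) mod 24)] = s[24] = 8.

8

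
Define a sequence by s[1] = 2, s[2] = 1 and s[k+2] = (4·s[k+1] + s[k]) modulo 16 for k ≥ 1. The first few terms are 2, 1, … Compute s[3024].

s[1] = 2, s[2] = 1, s[3] = 6, s[4] = 9, s[5] = 10, s[6] = 1, s[7] = 14, s[8] = 9, s[9] = 2, s[10] = 1.
The sequence repeats with period 8.
(3024 - 1) mod 8 = 7, so s[3024] = s[8] = 9.

9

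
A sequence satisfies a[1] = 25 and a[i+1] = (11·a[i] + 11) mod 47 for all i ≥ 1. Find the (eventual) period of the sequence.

a[1] = 25, a[2] = 4, a[3] = 8, a[4] = 5, a[5] = 19, a[6] = 32, a[7] = 34, a[8] = 9, a[9] = 16, a[10] = 46, a[11] = 0, a[12] = 11, a[13] = 38, a[14] = 6, a[15] = 30, a[16] = 12, a[17] = 2, a[18] = 33, a[19] = 45, a[20] = 36, a[21] = 31, a[22] = 23, a[23] = 29, a[24] = 1, a[25] = 22, a[26] = 18, a[27] = 21, a[28] = 7, a[29] = 41, a[30] = 39, a[31] = 17, a[32] = 10, a[33] = 27, a[34] = 26, a[35] = 15, a[36] = 35, a[37] = 20, a[38] = 43, a[39] = 14, a[40] = 24, a[41] = 40, a[42] = 28, a[43] = 37, a[44] = 42, a[45] = 3, a[46] = 44, a[47] = 25.
The sequence repeats with period 46.

46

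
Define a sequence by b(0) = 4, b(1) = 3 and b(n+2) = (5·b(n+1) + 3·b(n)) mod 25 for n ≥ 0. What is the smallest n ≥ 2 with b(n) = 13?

b(0) = 4,  b(1) = 3,  b(2) = 2,  b(3) = 19,  b(4) = 1,  b(5) = 12,  b(6) = 13,  b(7) = 1,  b(8) = 19,  b(9) = 23,  b(10) = 22,  b(11) = 4,  b(12) = 11,  b(13) = 17,  b(14) = 18,  b(15) = 16,  b(16) = 9,  b(17) = 18,  b(18) = 17,  b(19) = 14,  b(20) = 21,  b(21) = 22,  b(22) = 23,  b(23) = 6,  b(24) = 24,  b(25) = 13,  b(26) = 12,  b(27) = 24,  b(28) = 6,  b(29) = 2,  b(30) = 3,  b(31) = 21,  b(32) = 14,  b(33) = 8,  b(34) = 7,  b(35) = 9,  b(36) = 16,  b(37) = 7,  b(38) = 8,  b(39) = 11,  b(40) = 4,  b(41) = 3.
The sequence repeats with period 40.
The value 13 first appears (with n ≥ 2) at b(6).

6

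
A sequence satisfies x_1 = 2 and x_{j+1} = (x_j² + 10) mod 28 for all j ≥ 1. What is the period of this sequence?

x_1 = 2; x_2 = 14; x_3 = 10; x_4 = 26; x_5 = 14.
Since x_5 = x_2 = 14, the sequence is eventually periodic: after a pre-period of length 1 it cycles with period 3.

3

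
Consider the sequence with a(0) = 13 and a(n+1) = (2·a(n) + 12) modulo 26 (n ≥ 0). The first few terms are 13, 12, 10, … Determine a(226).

Computing terms: a(0) = 13, a(1) = 12, a(2) = 10, a(3) = 6, a(4) = 24, a(5) = 8, a(6) = 2, a(7) = 16, a(8) = 18, a(9) = 22, a(10) = 4, a(11) = 20, a(12) = 0, a(13) = 12.
Since a(13) = a(1) = 12, the sequence is eventually periodic: after a pre-period of length 1 it cycles with period 12.
For n ≥ 1, a(n) depends only on (n - 1) mod 12. (226 - 1) mod 12 = 9, so a(226) = a(10) = 4.

4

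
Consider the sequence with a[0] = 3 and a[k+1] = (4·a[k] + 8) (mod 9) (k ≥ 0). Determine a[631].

Listing terms: a[0] = 3; a[1] = 2; a[2] = 7; a[3] = 0; a[4] = 8; a[5] = 4; a[6] = 6; a[7] = 5; a[8] = 1; a[9] = 3.
Since a[9] = a[0] = 3, the sequence is periodic with period 9.
So a[631] = a[0 + ((631-0) mod 9)] = a[1] = 2.

2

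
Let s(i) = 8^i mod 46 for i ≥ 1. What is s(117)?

s(1) = 8; s(2) = 18; s(3) = 6; s(4) = 2; s(5) = 16; s(6) = 36; s(7) = 12; s(8) = 4; s(9) = 32; s(10) = 26; s(11) = 24; s(12) = 8.
Since s(12) = s(1) = 8, the sequence is periodic with period 11.
(117 - 1) mod 11 = 6, so s(117) = s(7) = 12.

12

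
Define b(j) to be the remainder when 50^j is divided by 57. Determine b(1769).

Computing terms: b(1) = 50; b(2) = 49; b(3) = 56; b(4) = 7; b(5) = 8; b(6) = 1; b(7) = 50.
Since b(7) = b(1) = 50, the sequence is periodic with period 6.
(1769 - 1) mod 6 = 4, so b(1769) = b(5) = 8.

8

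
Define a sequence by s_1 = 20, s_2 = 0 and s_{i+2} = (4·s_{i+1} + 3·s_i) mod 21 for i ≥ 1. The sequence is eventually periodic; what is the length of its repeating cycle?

21

Listing terms: s_1 = 20; s_2 = 0; s_3 = 18; s_4 = 9; s_5 = 6; s_6 = 9; s_7 = 12; s_8 = 12; s_9 = 0; s_{10} = 15; s_{11} = 18; s_{12} = 12; s_{13} = 18; s_{14} = 3; s_{15} = 3; s_{16} = 0; s_{17} = 9; s_{18} = 15; s_{19} = 3; s_{20} = 15; s_{21} = 6; s_{22} = 6; s_{23} = 0; s_{24} = 18.
Since (s_{23}, s_{24}) = (s_2, s_3) = (0, 18) (two consecutive terms determine the rest), the sequence is eventually periodic: after a pre-period of length 1 it cycles with period 21.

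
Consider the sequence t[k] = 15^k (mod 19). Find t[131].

2

We have t[0] = 1, t[1] = 15, t[2] = 16, t[3] = 12, t[4] = 9, t[5] = 2, t[6] = 11, t[7] = 13, t[8] = 5, t[9] = 18, t[10] = 4, t[11] = 3, t[12] = 7, t[13] = 10, t[14] = 17, t[15] = 8, t[16] = 6, t[17] = 14, t[18] = 1.
The sequence repeats with period 18.
So t[131] = t[0 + ((131-0) mod 18)] = t[5] = 2.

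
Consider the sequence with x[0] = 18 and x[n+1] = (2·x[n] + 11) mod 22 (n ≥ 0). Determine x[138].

Computing terms: x[0] = 18; x[1] = 3; x[2] = 17; x[3] = 1; x[4] = 13; x[5] = 15; x[6] = 19; x[7] = 5; x[8] = 21; x[9] = 9; x[10] = 7; x[11] = 3.
Since x[11] = x[1] = 3, the sequence is eventually periodic: after a pre-period of length 1 it cycles with period 10.
For n ≥ 1, x[n] depends only on (n - 1) mod 10. (138 - 1) mod 10 = 7, so x[138] = x[8] = 21.

21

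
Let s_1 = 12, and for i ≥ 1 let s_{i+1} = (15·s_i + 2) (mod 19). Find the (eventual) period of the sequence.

Listing terms: s_1 = 12,  s_2 = 11,  s_3 = 15,  s_4 = 18,  s_5 = 6,  s_6 = 16,  s_7 = 14,  s_8 = 3,  s_9 = 9,  s_{10} = 4,  s_{11} = 5,  s_{12} = 1,  s_{13} = 17,  s_{14} = 10,  s_{15} = 0,  s_{16} = 2,  s_{17} = 13,  s_{18} = 7,  s_{19} = 12.
Since s_{19} = s_1 = 12, the sequence is periodic with period 18.

18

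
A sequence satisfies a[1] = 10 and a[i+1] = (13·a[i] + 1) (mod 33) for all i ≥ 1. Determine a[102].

21

Computing terms: a[1] = 10,  a[2] = 32,  a[3] = 21,  a[4] = 10.
Since a[4] = a[1] = 10, the sequence is periodic with period 3.
(102 - 1) mod 3 = 2, so a[102] = a[3] = 21.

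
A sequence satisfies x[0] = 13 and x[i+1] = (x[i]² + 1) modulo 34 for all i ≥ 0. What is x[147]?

x[0] = 13, x[1] = 0, x[2] = 1, x[3] = 2, x[4] = 5, x[5] = 26, x[6] = 31, x[7] = 10, x[8] = 33, x[9] = 2.
Since x[9] = x[3] = 2, the sequence is eventually periodic: after a pre-period of length 3 it cycles with period 6.
For i ≥ 3, x[i] depends only on (i - 3) mod 6. (147 - 3) mod 6 = 0, so x[147] = x[3] = 2.

2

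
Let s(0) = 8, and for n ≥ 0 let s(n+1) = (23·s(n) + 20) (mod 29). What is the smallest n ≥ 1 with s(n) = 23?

3

Computing terms: s(0) = 8; s(1) = 1; s(2) = 14; s(3) = 23; s(4) = 27; s(5) = 3; s(6) = 2; s(7) = 8.
The sequence repeats with period 7.
The value 23 first appears (with n ≥ 1) at s(3).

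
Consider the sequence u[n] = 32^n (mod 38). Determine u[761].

Listing terms: u[0] = 1, u[1] = 32, u[2] = 36, u[3] = 12, u[4] = 4, u[5] = 14, u[6] = 30, u[7] = 10, u[8] = 16, u[9] = 18, u[10] = 6, u[11] = 2, u[12] = 26, u[13] = 34, u[14] = 24, u[15] = 8, u[16] = 28, u[17] = 22, u[18] = 20, u[19] = 32.
Since u[19] = u[1] = 32, the sequence is eventually periodic: after a pre-period of length 1 it cycles with period 18.
For n ≥ 1, u[n] depends only on (n - 1) mod 18. (761 - 1) mod 18 = 4, so u[761] = u[5] = 14.

14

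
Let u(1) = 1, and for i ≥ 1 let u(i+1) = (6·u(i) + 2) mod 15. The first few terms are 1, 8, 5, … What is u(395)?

14

We have u(1) = 1,  u(2) = 8,  u(3) = 5,  u(4) = 2,  u(5) = 14,  u(6) = 11,  u(7) = 8.
Since u(7) = u(2) = 8, the sequence is eventually periodic: after a pre-period of length 1 it cycles with period 5.
For i ≥ 2, u(i) depends only on (i - 2) mod 5. (395 - 2) mod 5 = 3, so u(395) = u(5) = 14.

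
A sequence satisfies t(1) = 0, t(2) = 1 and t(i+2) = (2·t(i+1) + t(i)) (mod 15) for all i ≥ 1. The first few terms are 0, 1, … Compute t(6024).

Computing terms: t(1) = 0, t(2) = 1, t(3) = 2, t(4) = 5, t(5) = 12, t(6) = 14, t(7) = 10, t(8) = 4, t(9) = 3, t(10) = 10, t(11) = 8, t(12) = 11, t(13) = 0, t(14) = 11, t(15) = 7, t(16) = 10, t(17) = 12, t(18) = 4, t(19) = 5, t(20) = 14, t(21) = 3, t(22) = 5, t(23) = 13, t(24) = 1, t(25) = 0, t(26) = 1.
Since (t(25), t(26)) = (t(1), t(2)) = (0, 1) (two consecutive terms determine the rest), the sequence is periodic with period 24.
So t(6024) = t(1 + ((6024-1) mod 24)) = t(24) = 1.

1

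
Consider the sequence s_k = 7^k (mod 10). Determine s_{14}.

9

Listing terms: s_0 = 1, s_1 = 7, s_2 = 9, s_3 = 3, s_4 = 1.
The sequence repeats with period 4.
(14 - 0) mod 4 = 2, so s_{14} = s_2 = 9.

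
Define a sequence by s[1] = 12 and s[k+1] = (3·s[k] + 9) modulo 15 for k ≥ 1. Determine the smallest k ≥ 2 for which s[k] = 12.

5

Computing terms: s[1] = 12; s[2] = 0; s[3] = 9; s[4] = 6; s[5] = 12.
Since s[5] = s[1] = 12, the sequence is periodic with period 4.
The value 12 next appears (with k ≥ 2) at s[5].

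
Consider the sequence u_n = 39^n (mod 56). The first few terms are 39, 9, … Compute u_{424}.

25

Computing terms: u_1 = 39; u_2 = 9; u_3 = 15; u_4 = 25; u_5 = 23; u_6 = 1; u_7 = 39.
Since u_7 = u_1 = 39, the sequence is periodic with period 6.
(424 - 1) mod 6 = 3, so u_{424} = u_4 = 25.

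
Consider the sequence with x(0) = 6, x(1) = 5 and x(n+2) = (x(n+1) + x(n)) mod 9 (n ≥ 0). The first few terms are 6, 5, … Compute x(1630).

7

x(0) = 6,  x(1) = 5,  x(2) = 2,  x(3) = 7,  x(4) = 0,  x(5) = 7,  x(6) = 7,  x(7) = 5,  x(8) = 3,  x(9) = 8,  x(10) = 2,  x(11) = 1,  x(12) = 3,  x(13) = 4,  x(14) = 7,  x(15) = 2,  x(16) = 0,  x(17) = 2,  x(18) = 2,  x(19) = 4,  x(20) = 6,  x(21) = 1,  x(22) = 7,  x(23) = 8,  x(24) = 6,  x(25) = 5.
The sequence repeats with period 24.
So x(1630) = x(0 + ((1630-0) mod 24)) = x(22) = 7.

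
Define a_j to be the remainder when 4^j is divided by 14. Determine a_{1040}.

2

We have a_1 = 4,  a_2 = 2,  a_3 = 8,  a_4 = 4.
The sequence repeats with period 3.
(1040 - 1) mod 3 = 1, so a_{1040} = a_2 = 2.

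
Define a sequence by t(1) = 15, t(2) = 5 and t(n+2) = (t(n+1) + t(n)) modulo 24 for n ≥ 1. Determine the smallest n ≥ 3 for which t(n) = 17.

8

We have t(1) = 15, t(2) = 5, t(3) = 20, t(4) = 1, t(5) = 21, t(6) = 22, t(7) = 19, t(8) = 17, t(9) = 12, t(10) = 5, t(11) = 17, t(12) = 22, t(13) = 15, t(14) = 13, t(15) = 4, t(16) = 17, t(17) = 21, t(18) = 14, t(19) = 11, t(20) = 1, t(21) = 12, t(22) = 13, t(23) = 1, t(24) = 14, t(25) = 15, t(26) = 5.
The sequence repeats with period 24.
The value 17 first appears (with n ≥ 3) at t(8).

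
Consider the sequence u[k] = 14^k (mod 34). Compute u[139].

10

u[0] = 1, u[1] = 14, u[2] = 26, u[3] = 24, u[4] = 30, u[5] = 12, u[6] = 32, u[7] = 6, u[8] = 16, u[9] = 20, u[10] = 8, u[11] = 10, u[12] = 4, u[13] = 22, u[14] = 2, u[15] = 28, u[16] = 18, u[17] = 14.
Since u[17] = u[1] = 14, the sequence is eventually periodic: after a pre-period of length 1 it cycles with period 16.
For k ≥ 1, u[k] depends only on (k - 1) mod 16. (139 - 1) mod 16 = 10, so u[139] = u[11] = 10.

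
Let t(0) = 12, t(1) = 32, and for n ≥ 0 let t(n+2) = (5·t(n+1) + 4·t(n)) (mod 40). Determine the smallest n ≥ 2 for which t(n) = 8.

2

Computing terms: t(0) = 12; t(1) = 32; t(2) = 8; t(3) = 8; t(4) = 32; t(5) = 32; t(6) = 8.
Since (t(5), t(6)) = (t(1), t(2)) = (32, 8) (two consecutive terms determine the rest), the sequence is eventually periodic: after a pre-period of length 1 it cycles with period 4.
The value 8 first appears (with n ≥ 2) at t(2).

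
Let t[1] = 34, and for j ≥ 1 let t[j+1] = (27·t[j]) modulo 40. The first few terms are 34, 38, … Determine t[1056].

Computing terms: t[1] = 34, t[2] = 38, t[3] = 26, t[4] = 22, t[5] = 34.
The sequence repeats with period 4.
(1056 - 1) mod 4 = 3, so t[1056] = t[4] = 22.

22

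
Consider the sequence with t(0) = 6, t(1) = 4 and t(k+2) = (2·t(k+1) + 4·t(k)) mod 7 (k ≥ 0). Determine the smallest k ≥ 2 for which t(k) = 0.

We have t(0) = 6,  t(1) = 4,  t(2) = 4,  t(3) = 3,  t(4) = 1,  t(5) = 0,  t(6) = 4,  t(7) = 1,  t(8) = 4,  t(9) = 5,  t(10) = 5,  t(11) = 2,  t(12) = 3,  t(13) = 0,  t(14) = 5,  t(15) = 3,  t(16) = 5,  t(17) = 1,  t(18) = 1,  t(19) = 6,  t(20) = 2,  t(21) = 0,  t(22) = 1,  t(23) = 2,  t(24) = 1,  t(25) = 3,  t(26) = 3,  t(27) = 4,  t(28) = 6,  t(29) = 0,  t(30) = 3,  t(31) = 6,  t(32) = 3,  t(33) = 2,  t(34) = 2,  t(35) = 5,  t(36) = 4,  t(37) = 0,  t(38) = 2,  t(39) = 4,  t(40) = 2,  t(41) = 6,  t(42) = 6,  t(43) = 1,  t(44) = 5,  t(45) = 0,  t(46) = 6,  t(47) = 5,  t(48) = 6,  t(49) = 4.
The sequence repeats with period 48.
The value 0 first appears (with k ≥ 2) at t(5).

5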